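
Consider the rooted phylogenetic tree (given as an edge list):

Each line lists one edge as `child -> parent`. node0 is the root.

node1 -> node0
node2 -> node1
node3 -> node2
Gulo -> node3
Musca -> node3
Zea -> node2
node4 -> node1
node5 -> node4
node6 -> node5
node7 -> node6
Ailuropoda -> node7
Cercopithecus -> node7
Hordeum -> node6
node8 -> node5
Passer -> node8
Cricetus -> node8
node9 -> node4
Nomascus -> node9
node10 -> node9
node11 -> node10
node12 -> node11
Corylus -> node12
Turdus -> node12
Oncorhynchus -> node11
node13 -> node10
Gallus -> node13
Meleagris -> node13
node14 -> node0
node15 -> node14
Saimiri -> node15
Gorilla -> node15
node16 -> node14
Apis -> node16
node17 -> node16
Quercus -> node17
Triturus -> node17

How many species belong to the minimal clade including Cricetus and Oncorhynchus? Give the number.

11

The MRCA of Cricetus and Oncorhynchus is the node subtending ((((Ailuropoda,Cercopithecus),Hordeum),(Passer,Cricetus)),(Nomascus,(((Corylus,Turdus),Oncorhynchus),(Gallus,Meleagris)))).
That clade contains 11 terminal taxa: Ailuropoda, Cercopithecus, Corylus, Cricetus, Gallus, Hordeum, Meleagris, Nomascus, Oncorhynchus, Passer, Turdus.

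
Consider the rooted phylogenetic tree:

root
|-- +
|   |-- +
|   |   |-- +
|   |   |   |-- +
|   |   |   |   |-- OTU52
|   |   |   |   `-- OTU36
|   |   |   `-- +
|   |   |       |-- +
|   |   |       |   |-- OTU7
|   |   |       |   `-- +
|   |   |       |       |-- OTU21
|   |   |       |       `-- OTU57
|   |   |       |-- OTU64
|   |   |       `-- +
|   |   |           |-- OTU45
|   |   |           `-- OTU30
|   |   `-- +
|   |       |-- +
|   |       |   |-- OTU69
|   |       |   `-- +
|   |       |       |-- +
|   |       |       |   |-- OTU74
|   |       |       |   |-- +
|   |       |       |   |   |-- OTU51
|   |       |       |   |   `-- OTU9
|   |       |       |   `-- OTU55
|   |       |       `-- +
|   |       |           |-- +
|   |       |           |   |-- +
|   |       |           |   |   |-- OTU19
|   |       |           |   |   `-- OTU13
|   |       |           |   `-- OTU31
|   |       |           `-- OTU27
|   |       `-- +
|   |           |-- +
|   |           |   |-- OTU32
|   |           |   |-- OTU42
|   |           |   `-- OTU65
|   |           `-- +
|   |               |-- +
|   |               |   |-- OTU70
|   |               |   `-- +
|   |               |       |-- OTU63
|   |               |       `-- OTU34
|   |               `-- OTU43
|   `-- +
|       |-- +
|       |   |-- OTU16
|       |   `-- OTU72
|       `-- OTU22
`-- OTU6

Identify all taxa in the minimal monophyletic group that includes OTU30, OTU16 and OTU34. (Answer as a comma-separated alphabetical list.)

Tracing OTU30: it sits inside (OTU45,OTU30).
Tracing OTU16: it sits inside (OTU16,OTU72).
Tracing OTU34: it sits inside (OTU63,OTU34).
The smallest clade enclosing all 3 is ((((OTU52,OTU36),((OTU7,(OTU21,OTU57)),OTU64,(OTU45,OTU30))),((OTU69,((OTU74,(OTU51,OTU9),OTU55),(((OTU19,OTU13),OTU31),OTU27))),((OTU32,OTU42,OTU65),((OTU70,(OTU63,OTU34)),OTU43)))),((OTU16,OTU72),OTU22)); the answer is its 27 terminal taxa in alphabetical order.

OTU13, OTU16, OTU19, OTU21, OTU22, OTU27, OTU30, OTU31, OTU32, OTU34, OTU36, OTU42, OTU43, OTU45, OTU51, OTU52, OTU55, OTU57, OTU63, OTU64, OTU65, OTU69, OTU7, OTU70, OTU72, OTU74, OTU9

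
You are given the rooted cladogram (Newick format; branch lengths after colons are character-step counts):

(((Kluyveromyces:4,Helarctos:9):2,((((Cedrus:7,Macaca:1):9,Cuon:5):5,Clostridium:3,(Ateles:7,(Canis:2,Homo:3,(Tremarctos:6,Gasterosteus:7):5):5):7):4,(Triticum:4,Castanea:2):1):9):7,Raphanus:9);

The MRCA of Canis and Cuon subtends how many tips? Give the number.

The MRCA of Canis and Cuon is the node subtending (((Cedrus,Macaca),Cuon),Clostridium,(Ateles,(Canis,Homo,(Tremarctos,Gasterosteus)))).
That clade contains 9 terminal taxa: Ateles, Canis, Cedrus, Clostridium, Cuon, Gasterosteus, Homo, Macaca, Tremarctos.

9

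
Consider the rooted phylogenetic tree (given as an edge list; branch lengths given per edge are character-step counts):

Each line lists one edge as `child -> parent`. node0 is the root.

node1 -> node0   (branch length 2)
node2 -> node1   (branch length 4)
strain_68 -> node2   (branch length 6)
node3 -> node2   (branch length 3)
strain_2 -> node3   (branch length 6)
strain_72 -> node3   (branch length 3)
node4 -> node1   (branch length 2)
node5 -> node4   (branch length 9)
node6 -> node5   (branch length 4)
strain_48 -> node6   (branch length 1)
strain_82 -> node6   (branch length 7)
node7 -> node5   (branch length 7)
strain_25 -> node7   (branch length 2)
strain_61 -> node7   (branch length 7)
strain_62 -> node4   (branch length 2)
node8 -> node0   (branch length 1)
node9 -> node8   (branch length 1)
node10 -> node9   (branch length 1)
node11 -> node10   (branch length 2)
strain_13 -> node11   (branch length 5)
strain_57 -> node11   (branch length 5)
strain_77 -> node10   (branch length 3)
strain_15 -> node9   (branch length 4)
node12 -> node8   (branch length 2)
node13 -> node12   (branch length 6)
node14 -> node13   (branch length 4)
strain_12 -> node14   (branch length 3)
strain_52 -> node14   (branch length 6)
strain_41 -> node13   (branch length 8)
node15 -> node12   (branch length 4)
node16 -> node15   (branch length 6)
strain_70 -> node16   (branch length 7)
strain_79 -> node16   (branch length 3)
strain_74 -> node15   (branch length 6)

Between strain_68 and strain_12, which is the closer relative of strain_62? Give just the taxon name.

strain_68

The MRCA of strain_62 and strain_68 subtends ((strain_68,(strain_2,strain_72)),(((strain_48,strain_82),(strain_25,strain_61)),strain_62)) (8 taxa).
The MRCA of strain_62 and strain_12 is the root, subtending the entire tree (18 taxa).
The first is nested inside the second, so strain_62 shares a more recent common ancestor with strain_68.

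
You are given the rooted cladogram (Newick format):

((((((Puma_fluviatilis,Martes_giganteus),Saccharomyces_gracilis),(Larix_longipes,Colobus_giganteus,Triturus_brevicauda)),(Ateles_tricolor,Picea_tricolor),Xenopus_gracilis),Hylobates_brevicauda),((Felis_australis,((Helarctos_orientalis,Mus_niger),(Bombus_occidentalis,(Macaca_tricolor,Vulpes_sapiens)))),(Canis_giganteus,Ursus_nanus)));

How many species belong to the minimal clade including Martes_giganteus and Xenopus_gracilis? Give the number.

9

The MRCA of Martes_giganteus and Xenopus_gracilis is the node subtending ((((Puma_fluviatilis,Martes_giganteus),Saccharomyces_gracilis),(Larix_longipes,Colobus_giganteus,Triturus_brevicauda)),(Ateles_tricolor,Picea_tricolor),Xenopus_gracilis).
That clade contains 9 terminal taxa: Ateles_tricolor, Colobus_giganteus, Larix_longipes, Martes_giganteus, Picea_tricolor, Puma_fluviatilis, Saccharomyces_gracilis, Triturus_brevicauda, Xenopus_gracilis.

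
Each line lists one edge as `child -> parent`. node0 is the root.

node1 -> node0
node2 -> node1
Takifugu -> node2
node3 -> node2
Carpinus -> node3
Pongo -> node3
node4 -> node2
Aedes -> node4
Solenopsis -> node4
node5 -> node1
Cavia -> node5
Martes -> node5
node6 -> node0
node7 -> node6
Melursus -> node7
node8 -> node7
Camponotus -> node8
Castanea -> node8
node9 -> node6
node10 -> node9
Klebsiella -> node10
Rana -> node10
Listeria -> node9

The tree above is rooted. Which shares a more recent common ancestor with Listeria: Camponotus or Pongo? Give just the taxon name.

Camponotus

The MRCA of Listeria and Camponotus subtends ((Melursus,(Camponotus,Castanea)),((Klebsiella,Rana),Listeria)) (6 taxa).
The MRCA of Listeria and Pongo is the root, subtending the entire tree (13 taxa).
The first is nested inside the second, so Listeria shares a more recent common ancestor with Camponotus.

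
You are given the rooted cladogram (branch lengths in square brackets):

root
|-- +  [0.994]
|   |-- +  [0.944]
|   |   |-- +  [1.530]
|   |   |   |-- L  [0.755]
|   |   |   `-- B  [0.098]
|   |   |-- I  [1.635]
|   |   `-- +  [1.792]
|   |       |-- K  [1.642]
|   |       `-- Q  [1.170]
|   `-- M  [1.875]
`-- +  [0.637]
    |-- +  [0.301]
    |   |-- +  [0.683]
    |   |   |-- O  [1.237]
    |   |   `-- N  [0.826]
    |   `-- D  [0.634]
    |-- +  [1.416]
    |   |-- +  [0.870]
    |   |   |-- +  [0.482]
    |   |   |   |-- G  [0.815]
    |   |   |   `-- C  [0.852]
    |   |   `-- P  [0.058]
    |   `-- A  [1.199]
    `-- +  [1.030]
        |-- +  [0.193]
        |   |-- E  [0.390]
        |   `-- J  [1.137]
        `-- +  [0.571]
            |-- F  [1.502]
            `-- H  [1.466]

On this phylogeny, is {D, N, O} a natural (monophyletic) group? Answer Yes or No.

Yes

The most recent common ancestor of these taxa subtends ((O,N),D).
That clade has exactly 3 tips — every listed taxon and nothing else — so the group is monophyletic.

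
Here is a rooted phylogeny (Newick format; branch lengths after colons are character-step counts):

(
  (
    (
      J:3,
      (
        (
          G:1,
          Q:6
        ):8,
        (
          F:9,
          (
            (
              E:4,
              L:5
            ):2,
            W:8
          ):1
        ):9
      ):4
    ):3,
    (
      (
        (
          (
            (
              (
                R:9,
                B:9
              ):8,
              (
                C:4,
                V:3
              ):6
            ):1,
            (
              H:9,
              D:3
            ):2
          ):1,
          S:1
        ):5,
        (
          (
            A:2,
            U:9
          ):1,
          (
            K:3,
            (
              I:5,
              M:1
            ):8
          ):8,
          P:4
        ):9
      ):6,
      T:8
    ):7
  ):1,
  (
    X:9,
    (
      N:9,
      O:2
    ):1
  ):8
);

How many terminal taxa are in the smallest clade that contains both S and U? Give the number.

13

The MRCA of S and U is the node subtending (((((R,B),(C,V)),(H,D)),S),((A,U),(K,(I,M)),P)).
That clade contains 13 terminal taxa: A, B, C, D, H, I, K, M, P, R, S, U, V.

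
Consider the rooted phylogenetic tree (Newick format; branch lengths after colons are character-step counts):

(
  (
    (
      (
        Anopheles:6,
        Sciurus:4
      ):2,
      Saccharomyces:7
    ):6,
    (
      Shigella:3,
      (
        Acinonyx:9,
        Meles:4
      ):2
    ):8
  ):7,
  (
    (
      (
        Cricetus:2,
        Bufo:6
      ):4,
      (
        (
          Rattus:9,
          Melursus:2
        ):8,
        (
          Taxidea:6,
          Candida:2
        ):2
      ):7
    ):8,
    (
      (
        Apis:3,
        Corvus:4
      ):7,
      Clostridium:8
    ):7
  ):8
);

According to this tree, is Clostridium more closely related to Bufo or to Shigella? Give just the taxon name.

The MRCA of Clostridium and Bufo subtends (((Cricetus,Bufo),((Rattus,Melursus),(Taxidea,Candida))),((Apis,Corvus),Clostridium)) (9 taxa).
The MRCA of Clostridium and Shigella is the root, subtending the entire tree (15 taxa).
The first is nested inside the second, so Clostridium shares a more recent common ancestor with Bufo.

Bufo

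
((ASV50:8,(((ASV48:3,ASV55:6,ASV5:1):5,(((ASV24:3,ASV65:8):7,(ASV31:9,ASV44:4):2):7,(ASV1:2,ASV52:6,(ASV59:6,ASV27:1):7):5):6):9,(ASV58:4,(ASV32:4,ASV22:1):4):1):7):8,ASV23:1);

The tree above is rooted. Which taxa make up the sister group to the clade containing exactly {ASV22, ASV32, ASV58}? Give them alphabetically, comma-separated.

ASV1, ASV24, ASV27, ASV31, ASV44, ASV48, ASV5, ASV52, ASV55, ASV59, ASV65

The clade containing exactly {ASV22, ASV32, ASV58} attaches to the tree at the node subtending (((ASV48,ASV55,ASV5),(((ASV24,ASV65),(ASV31,ASV44)),(ASV1,ASV52,(ASV59,ASV27)))),(ASV58,(ASV32,ASV22))).
The other lineage descending from that same node — the sister group — is ((ASV48,ASV55,ASV5),(((ASV24,ASV65),(ASV31,ASV44)),(ASV1,ASV52,(ASV59,ASV27)))); its 11 tips in alphabetical order are the answer.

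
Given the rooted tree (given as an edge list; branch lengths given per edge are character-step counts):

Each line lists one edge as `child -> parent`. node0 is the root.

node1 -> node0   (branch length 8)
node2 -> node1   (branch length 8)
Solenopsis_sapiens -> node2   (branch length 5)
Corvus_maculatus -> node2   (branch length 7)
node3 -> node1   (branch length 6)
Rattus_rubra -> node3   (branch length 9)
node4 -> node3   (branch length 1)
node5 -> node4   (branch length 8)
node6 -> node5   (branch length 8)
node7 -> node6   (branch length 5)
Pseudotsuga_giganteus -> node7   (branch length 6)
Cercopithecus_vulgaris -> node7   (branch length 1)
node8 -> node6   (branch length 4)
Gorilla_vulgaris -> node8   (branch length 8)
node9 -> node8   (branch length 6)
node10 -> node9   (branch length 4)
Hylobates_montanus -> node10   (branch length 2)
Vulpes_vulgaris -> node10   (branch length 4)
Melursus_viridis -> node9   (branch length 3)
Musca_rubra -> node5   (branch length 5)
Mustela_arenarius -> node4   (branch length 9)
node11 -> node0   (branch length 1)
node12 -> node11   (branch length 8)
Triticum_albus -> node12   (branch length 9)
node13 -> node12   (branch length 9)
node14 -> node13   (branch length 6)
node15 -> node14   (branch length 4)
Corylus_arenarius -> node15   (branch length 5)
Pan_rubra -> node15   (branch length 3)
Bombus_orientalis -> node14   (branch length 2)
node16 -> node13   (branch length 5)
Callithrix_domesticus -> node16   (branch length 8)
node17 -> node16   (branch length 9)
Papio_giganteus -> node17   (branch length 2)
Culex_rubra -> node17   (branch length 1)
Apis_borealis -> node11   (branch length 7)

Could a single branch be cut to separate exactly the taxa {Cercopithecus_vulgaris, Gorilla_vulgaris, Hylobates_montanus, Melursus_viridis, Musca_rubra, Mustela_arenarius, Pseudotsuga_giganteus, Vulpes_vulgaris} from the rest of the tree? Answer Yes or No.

The most recent common ancestor of these taxa subtends ((((Pseudotsuga_giganteus,Cercopithecus_vulgaris),(Gorilla_vulgaris,((Hylobates_montanus,Vulpes_vulgaris),Melursus_viridis))),Musca_rubra),Mustela_arenarius).
That clade has exactly 8 tips — every listed taxon and nothing else — so the group is monophyletic.

Yes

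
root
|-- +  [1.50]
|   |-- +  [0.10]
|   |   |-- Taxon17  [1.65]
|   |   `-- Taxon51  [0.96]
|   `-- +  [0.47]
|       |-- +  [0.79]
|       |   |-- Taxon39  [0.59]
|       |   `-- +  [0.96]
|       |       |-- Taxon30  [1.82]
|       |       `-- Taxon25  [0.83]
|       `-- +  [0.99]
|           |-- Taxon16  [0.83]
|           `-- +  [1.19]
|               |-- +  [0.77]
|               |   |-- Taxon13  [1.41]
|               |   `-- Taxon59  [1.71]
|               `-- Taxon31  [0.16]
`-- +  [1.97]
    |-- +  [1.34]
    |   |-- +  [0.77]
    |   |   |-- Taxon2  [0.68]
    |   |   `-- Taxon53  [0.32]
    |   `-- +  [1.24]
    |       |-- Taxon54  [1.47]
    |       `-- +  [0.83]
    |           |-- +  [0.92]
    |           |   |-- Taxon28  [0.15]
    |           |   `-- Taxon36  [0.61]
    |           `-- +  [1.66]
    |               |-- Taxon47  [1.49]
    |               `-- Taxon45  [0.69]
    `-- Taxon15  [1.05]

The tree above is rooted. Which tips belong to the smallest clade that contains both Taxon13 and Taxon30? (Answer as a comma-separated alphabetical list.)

Taxon13, Taxon16, Taxon25, Taxon30, Taxon31, Taxon39, Taxon59

Tracing Taxon13: it sits inside (Taxon13,Taxon59).
Tracing Taxon30: it sits inside (Taxon30,Taxon25).
The smallest clade enclosing both is ((Taxon39,(Taxon30,Taxon25)),(Taxon16,((Taxon13,Taxon59),Taxon31))); the answer is its 7 terminal taxa in alphabetical order.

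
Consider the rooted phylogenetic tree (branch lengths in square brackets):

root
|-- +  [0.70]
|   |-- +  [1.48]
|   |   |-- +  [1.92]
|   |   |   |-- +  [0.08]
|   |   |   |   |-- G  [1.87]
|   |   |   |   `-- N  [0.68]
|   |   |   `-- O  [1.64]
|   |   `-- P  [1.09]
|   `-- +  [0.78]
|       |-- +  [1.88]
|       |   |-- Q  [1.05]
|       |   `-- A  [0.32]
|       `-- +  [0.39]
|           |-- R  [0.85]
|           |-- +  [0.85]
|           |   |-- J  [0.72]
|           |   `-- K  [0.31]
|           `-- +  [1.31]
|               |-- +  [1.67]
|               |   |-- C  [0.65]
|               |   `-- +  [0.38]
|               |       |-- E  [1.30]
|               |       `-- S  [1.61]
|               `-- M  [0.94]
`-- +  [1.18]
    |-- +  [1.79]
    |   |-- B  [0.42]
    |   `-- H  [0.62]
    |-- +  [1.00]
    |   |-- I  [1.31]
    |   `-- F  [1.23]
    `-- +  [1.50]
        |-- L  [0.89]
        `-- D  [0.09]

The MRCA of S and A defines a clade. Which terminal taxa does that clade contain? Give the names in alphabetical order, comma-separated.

A, C, E, J, K, M, Q, R, S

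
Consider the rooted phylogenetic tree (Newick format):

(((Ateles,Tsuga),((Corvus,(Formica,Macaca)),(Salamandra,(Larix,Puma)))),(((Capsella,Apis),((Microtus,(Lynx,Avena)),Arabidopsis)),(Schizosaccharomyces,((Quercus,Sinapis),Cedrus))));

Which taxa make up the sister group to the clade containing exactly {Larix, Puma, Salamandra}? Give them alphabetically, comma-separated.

The clade containing exactly {Larix, Puma, Salamandra} attaches to the tree at the node subtending ((Corvus,(Formica,Macaca)),(Salamandra,(Larix,Puma))).
The other lineage descending from that same node — the sister group — is (Corvus,(Formica,Macaca)); its 3 tips in alphabetical order are the answer.

Corvus, Formica, Macaca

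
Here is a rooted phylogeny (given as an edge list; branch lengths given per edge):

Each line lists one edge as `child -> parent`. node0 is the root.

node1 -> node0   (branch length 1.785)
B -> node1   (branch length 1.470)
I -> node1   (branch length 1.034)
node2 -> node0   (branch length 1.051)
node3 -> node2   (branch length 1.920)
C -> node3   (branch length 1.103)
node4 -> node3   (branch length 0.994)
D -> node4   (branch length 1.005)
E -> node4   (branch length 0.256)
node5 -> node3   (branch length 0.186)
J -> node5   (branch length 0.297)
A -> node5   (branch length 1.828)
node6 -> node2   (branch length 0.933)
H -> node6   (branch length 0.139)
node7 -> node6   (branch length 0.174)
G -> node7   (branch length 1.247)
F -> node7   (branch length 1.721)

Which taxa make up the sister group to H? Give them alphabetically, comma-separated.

F, G

H attaches to the tree at the node subtending (H,(G,F)).
The other lineage descending from that same node — the sister group — is (G,F); its 2 tips in alphabetical order are the answer.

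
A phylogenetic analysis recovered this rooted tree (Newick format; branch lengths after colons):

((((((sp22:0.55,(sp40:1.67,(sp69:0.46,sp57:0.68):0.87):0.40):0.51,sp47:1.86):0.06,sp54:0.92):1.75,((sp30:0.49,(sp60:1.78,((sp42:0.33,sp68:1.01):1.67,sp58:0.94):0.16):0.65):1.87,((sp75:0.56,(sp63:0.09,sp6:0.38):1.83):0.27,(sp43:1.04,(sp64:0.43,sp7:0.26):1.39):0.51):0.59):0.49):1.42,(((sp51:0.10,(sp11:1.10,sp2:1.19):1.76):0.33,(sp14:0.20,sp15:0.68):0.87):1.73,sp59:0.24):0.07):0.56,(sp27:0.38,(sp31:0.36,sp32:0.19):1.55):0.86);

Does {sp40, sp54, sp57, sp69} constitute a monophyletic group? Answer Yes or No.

No

The MRCA of the listed taxa subtends (((sp22,(sp40,(sp69,sp57))),sp47),sp54).
That clade also contains sp22, sp47, which are not in the proposed group, so the group is not monophyletic.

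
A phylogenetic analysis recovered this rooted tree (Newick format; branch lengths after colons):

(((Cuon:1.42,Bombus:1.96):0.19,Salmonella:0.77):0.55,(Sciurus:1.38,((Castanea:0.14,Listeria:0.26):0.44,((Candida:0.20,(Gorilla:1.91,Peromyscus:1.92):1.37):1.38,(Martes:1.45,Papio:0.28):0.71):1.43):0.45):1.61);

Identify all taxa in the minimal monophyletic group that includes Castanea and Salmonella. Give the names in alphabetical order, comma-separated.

Bombus, Candida, Castanea, Cuon, Gorilla, Listeria, Martes, Papio, Peromyscus, Salmonella, Sciurus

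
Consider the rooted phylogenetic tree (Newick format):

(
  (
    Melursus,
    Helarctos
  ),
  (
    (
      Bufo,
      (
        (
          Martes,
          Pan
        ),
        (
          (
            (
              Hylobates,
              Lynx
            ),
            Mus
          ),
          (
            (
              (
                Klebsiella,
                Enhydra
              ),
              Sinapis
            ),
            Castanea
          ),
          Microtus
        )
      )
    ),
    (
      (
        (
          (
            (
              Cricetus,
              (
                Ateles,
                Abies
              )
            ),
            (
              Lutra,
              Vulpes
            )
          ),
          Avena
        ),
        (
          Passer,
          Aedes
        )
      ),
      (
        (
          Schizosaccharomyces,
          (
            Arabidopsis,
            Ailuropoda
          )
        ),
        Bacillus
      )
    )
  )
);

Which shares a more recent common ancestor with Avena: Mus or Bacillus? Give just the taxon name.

The MRCA of Avena and Bacillus subtends (((((Cricetus,(Ateles,Abies)),(Lutra,Vulpes)),Avena),(Passer,Aedes)),((Schizosaccharomyces,(Arabidopsis,Ailuropoda)),Bacillus)) (12 taxa).
The MRCA of Avena and Mus subtends ((Bufo,((Martes,Pan),(((Hylobates,Lynx),Mus),(((Klebsiella,Enhydra),Sinapis),Castanea),Microtus))),(((((Cricetus,(Ateles,Abies)),(Lutra,Vulpes)),Avena),(Passer,Aedes)),((Schizosaccharomyces,(Arabidopsis,Ailuropoda)),Bacillus))) (23 taxa).
The first is nested inside the second, so Avena shares a more recent common ancestor with Bacillus.

Bacillus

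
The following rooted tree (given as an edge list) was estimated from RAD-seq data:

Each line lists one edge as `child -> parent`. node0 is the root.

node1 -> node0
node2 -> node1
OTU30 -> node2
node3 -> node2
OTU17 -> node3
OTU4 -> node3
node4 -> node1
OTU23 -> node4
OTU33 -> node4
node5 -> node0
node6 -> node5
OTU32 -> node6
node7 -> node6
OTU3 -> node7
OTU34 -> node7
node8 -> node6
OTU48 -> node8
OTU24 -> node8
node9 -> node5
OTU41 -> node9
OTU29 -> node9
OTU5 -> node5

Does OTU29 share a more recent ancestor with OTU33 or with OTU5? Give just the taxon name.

OTU5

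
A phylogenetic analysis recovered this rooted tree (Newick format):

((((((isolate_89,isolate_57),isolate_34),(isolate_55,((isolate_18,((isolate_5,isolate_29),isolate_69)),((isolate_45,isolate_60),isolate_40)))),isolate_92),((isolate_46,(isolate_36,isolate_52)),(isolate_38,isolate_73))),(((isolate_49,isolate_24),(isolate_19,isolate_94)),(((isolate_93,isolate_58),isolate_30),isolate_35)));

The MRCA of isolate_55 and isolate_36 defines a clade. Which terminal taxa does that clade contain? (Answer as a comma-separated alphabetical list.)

isolate_18, isolate_29, isolate_34, isolate_36, isolate_38, isolate_40, isolate_45, isolate_46, isolate_5, isolate_52, isolate_55, isolate_57, isolate_60, isolate_69, isolate_73, isolate_89, isolate_92

Tracing isolate_55: it sits inside (isolate_55,((isolate_18,((isolate_5,isolate_29),isolate_69)),((isolate_45,isolate_60),isolate_40))).
Tracing isolate_36: it sits inside (isolate_36,isolate_52).
The smallest clade enclosing both is (((((isolate_89,isolate_57),isolate_34),(isolate_55,((isolate_18,((isolate_5,isolate_29),isolate_69)),((isolate_45,isolate_60),isolate_40)))),isolate_92),((isolate_46,(isolate_36,isolate_52)),(isolate_38,isolate_73))); the answer is its 17 terminal taxa in alphabetical order.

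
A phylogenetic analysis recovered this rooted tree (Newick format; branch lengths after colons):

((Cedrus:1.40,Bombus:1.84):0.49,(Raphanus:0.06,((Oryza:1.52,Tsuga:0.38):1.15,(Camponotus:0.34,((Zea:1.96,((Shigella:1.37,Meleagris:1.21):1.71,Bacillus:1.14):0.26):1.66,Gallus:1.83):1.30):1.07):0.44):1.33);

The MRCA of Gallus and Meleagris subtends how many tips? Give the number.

The MRCA of Gallus and Meleagris is the node subtending ((Zea,((Shigella,Meleagris),Bacillus)),Gallus).
That clade contains 5 terminal taxa: Bacillus, Gallus, Meleagris, Shigella, Zea.

5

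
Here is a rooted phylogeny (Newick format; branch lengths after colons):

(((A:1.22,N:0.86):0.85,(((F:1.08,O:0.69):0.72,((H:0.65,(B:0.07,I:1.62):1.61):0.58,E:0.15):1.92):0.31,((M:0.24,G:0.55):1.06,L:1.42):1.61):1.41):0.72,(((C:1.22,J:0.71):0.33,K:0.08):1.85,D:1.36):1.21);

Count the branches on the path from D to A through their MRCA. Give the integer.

The MRCA of D and A is the root of the tree.
From D up to that node: 2 branches. From A up to the same node: 3 branches. Total: 2 + 3 = 5.

5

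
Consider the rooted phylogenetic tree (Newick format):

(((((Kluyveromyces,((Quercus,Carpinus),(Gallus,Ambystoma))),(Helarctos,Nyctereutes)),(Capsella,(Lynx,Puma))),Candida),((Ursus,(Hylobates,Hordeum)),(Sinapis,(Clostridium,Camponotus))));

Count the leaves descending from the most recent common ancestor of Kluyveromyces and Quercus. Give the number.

5

The MRCA of Kluyveromyces and Quercus is the node subtending (Kluyveromyces,((Quercus,Carpinus),(Gallus,Ambystoma))).
That clade contains 5 terminal taxa: Ambystoma, Carpinus, Gallus, Kluyveromyces, Quercus.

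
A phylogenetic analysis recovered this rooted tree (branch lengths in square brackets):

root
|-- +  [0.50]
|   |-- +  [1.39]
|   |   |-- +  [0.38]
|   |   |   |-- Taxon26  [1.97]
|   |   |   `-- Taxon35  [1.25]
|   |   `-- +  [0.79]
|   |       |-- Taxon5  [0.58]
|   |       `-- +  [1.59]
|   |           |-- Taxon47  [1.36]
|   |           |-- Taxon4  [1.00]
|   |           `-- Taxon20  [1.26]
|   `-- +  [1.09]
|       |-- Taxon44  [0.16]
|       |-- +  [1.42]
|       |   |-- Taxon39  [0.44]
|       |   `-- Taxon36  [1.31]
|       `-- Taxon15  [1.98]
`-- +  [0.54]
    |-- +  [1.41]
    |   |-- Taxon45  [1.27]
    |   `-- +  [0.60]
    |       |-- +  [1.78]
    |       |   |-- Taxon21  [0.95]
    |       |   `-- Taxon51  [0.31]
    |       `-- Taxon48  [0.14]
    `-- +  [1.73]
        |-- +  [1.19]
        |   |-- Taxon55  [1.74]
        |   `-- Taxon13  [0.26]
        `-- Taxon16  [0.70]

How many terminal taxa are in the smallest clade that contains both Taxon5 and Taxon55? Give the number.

17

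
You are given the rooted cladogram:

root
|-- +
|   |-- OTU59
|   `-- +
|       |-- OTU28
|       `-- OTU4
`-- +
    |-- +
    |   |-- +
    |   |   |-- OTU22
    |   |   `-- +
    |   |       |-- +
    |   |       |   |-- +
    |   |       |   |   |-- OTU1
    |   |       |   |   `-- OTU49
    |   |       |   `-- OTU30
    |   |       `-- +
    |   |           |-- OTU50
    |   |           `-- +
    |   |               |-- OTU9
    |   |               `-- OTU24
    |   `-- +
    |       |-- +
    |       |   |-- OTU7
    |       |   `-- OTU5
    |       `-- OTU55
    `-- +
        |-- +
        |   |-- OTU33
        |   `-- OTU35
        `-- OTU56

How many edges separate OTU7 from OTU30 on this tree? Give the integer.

The MRCA of OTU7 and OTU30 is the node subtending ((OTU22,(((OTU1,OTU49),OTU30),(OTU50,(OTU9,OTU24)))),((OTU7,OTU5),OTU55)).
From OTU7 up to that node: 3 branches. From OTU30 up to the same node: 4 branches. Total: 3 + 4 = 7.

7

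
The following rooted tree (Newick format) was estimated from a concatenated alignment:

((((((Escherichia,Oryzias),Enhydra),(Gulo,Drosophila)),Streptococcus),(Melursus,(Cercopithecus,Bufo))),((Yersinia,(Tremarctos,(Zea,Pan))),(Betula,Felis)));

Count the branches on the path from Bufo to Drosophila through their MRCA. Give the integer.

7

The MRCA of Bufo and Drosophila is the node subtending (((((Escherichia,Oryzias),Enhydra),(Gulo,Drosophila)),Streptococcus),(Melursus,(Cercopithecus,Bufo))).
From Bufo up to that node: 3 branches. From Drosophila up to the same node: 4 branches. Total: 3 + 4 = 7.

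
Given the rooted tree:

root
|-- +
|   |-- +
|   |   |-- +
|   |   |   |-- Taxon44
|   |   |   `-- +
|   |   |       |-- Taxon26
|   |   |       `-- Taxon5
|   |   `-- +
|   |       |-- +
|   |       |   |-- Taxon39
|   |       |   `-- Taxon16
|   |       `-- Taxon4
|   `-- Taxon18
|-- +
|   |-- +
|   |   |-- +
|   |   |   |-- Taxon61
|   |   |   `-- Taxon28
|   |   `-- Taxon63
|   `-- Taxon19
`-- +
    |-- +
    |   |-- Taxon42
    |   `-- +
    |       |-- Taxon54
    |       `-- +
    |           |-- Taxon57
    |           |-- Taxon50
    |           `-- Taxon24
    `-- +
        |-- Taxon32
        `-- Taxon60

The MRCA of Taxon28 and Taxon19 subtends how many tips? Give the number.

4

The MRCA of Taxon28 and Taxon19 is the node subtending (((Taxon61,Taxon28),Taxon63),Taxon19).
That clade contains 4 terminal taxa: Taxon19, Taxon28, Taxon61, Taxon63.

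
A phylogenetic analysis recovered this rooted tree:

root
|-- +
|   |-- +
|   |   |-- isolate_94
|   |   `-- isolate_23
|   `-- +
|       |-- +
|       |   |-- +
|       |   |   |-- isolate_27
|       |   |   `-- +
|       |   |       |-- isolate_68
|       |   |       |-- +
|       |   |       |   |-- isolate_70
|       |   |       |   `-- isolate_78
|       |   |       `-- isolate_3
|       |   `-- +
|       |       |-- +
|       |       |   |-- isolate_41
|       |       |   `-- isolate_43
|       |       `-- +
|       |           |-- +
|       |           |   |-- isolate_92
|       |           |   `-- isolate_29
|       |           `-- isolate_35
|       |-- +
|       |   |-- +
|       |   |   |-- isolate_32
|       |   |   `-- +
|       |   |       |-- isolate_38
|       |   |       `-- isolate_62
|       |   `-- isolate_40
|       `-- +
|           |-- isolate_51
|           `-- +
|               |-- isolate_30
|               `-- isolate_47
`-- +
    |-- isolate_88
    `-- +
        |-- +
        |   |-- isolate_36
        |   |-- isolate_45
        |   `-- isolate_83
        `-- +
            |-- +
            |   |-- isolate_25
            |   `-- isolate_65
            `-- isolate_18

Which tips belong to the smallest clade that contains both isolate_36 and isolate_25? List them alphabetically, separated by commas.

Tracing isolate_36: it sits inside (isolate_36,isolate_45,isolate_83).
Tracing isolate_25: it sits inside (isolate_25,isolate_65).
The smallest clade enclosing both is ((isolate_36,isolate_45,isolate_83),((isolate_25,isolate_65),isolate_18)); the answer is its 6 terminal taxa in alphabetical order.

isolate_18, isolate_25, isolate_36, isolate_45, isolate_65, isolate_83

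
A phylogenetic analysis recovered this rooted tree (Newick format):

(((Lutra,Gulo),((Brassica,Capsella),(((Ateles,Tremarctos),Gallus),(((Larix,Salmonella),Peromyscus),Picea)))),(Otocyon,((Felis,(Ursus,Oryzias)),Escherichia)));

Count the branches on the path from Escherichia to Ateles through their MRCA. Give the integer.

9

The MRCA of Escherichia and Ateles is the root of the tree.
From Escherichia up to that node: 3 branches. From Ateles up to the same node: 6 branches. Total: 3 + 6 = 9.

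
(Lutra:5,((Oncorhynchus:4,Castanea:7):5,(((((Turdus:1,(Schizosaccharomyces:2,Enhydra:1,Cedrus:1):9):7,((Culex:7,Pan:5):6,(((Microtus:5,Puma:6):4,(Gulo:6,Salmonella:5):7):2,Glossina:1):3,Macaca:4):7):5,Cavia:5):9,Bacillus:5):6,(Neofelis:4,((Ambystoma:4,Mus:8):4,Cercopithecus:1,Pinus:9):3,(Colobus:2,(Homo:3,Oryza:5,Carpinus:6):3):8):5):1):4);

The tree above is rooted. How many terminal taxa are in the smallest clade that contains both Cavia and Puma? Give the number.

13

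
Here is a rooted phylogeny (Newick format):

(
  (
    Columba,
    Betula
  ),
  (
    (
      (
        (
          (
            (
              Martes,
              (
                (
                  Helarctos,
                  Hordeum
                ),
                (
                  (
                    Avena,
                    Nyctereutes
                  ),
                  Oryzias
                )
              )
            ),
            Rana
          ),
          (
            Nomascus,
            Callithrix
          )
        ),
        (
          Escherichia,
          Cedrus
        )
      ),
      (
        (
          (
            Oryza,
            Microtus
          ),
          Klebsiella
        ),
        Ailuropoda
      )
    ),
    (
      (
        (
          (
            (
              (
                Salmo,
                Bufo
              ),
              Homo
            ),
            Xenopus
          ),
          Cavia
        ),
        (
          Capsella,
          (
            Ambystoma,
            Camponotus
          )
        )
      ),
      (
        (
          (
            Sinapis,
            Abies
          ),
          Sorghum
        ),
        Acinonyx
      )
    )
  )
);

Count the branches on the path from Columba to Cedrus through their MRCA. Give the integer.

The MRCA of Columba and Cedrus is the root of the tree.
From Columba up to that node: 2 branches. From Cedrus up to the same node: 5 branches. Total: 2 + 5 = 7.

7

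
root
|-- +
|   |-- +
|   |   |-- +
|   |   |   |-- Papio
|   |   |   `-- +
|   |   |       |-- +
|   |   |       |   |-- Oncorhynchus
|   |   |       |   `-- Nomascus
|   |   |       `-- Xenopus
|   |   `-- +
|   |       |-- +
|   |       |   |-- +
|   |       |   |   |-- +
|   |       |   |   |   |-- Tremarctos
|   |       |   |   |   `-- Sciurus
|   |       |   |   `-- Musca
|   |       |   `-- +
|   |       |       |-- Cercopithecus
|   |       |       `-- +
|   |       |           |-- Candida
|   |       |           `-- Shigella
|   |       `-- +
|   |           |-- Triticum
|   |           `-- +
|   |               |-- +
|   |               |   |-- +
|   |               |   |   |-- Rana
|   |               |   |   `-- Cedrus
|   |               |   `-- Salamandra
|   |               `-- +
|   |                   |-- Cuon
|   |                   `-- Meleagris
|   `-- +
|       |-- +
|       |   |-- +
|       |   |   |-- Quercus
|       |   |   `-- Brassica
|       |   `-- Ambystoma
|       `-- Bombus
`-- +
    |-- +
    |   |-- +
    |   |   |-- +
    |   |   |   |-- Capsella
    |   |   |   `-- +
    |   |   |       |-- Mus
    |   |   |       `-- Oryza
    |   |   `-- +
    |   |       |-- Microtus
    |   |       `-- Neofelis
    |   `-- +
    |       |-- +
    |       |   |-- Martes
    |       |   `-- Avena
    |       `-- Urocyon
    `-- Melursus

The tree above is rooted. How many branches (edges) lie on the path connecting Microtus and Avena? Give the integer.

6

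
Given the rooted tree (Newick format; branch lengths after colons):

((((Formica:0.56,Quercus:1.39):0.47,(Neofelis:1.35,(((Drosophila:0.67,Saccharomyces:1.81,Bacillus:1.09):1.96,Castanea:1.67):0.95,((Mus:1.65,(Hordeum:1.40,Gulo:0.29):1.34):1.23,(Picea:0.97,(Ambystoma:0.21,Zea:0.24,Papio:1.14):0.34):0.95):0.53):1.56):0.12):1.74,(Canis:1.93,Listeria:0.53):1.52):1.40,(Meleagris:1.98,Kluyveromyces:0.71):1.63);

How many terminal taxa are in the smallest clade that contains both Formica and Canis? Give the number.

The MRCA of Formica and Canis is the node subtending (((Formica,Quercus),(Neofelis,(((Drosophila,Saccharomyces,Bacillus),Castanea),((Mus,(Hordeum,Gulo)),(Picea,(Ambystoma,Zea,Papio)))))),(Canis,Listeria)).
That clade contains 16 terminal taxa: Ambystoma, Bacillus, Canis, Castanea, Drosophila, Formica, Gulo, Hordeum, Listeria, Mus, Neofelis, Papio, Picea, Quercus, Saccharomyces, Zea.

16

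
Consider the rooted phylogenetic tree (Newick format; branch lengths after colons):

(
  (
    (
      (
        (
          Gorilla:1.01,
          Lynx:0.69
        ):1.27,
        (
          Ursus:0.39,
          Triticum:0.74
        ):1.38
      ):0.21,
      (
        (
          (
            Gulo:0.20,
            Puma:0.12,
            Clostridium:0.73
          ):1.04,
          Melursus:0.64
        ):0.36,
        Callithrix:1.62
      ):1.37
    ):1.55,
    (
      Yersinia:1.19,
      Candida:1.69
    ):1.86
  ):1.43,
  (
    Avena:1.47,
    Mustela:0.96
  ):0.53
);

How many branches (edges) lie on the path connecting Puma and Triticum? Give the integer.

The MRCA of Puma and Triticum is the node subtending (((Gorilla,Lynx),(Ursus,Triticum)),(((Gulo,Puma,Clostridium),Melursus),Callithrix)).
From Puma up to that node: 4 branches. From Triticum up to the same node: 3 branches. Total: 4 + 3 = 7.

7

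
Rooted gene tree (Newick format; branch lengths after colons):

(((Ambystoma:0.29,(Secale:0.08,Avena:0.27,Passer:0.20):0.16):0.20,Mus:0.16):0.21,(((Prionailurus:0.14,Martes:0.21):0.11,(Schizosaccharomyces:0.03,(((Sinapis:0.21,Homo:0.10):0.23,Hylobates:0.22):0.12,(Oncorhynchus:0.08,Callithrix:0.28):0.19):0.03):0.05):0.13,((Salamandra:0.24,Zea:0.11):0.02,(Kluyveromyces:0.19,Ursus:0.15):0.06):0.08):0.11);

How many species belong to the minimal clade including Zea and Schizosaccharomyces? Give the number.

The MRCA of Zea and Schizosaccharomyces is the node subtending (((Prionailurus,Martes),(Schizosaccharomyces,(((Sinapis,Homo),Hylobates),(Oncorhynchus,Callithrix)))),((Salamandra,Zea),(Kluyveromyces,Ursus))).
That clade contains 12 terminal taxa: Callithrix, Homo, Hylobates, Kluyveromyces, Martes, Oncorhynchus, Prionailurus, Salamandra, Schizosaccharomyces, Sinapis, Ursus, Zea.

12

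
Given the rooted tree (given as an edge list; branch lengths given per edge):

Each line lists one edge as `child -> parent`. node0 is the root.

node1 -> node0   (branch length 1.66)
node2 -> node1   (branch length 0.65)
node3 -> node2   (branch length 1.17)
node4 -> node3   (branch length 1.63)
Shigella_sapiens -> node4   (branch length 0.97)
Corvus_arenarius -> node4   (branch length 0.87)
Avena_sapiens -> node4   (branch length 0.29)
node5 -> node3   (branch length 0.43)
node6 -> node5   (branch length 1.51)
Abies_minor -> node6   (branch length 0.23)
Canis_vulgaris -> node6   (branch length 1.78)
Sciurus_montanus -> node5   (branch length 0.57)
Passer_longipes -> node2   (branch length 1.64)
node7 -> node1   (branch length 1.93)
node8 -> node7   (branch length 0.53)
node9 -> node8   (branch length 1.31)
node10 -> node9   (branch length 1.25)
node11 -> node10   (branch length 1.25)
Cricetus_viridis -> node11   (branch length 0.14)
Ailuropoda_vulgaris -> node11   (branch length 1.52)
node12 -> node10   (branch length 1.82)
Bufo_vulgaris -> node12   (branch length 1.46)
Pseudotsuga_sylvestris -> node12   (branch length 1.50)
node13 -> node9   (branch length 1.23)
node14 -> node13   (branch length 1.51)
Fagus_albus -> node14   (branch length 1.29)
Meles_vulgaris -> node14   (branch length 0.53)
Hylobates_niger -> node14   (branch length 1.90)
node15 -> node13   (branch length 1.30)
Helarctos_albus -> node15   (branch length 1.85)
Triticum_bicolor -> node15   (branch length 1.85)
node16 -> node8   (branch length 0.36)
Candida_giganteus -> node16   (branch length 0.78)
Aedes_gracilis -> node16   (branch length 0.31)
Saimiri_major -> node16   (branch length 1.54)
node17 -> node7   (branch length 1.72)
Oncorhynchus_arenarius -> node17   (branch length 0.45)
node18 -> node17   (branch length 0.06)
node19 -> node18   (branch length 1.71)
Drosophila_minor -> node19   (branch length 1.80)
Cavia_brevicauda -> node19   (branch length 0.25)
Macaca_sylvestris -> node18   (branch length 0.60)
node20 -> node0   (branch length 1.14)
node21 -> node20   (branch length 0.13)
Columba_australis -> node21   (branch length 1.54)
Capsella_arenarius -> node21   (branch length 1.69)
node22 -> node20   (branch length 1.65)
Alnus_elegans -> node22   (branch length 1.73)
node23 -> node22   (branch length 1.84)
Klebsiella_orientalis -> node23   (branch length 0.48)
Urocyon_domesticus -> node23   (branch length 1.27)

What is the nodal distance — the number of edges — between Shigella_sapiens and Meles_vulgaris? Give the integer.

The MRCA of Shigella_sapiens and Meles_vulgaris is the node subtending ((((Shigella_sapiens,Corvus_arenarius,Avena_sapiens),((Abies_minor,Canis_vulgaris),Sciurus_montanus)),Passer_longipes),(((((Cricetus_viridis,Ailuropoda_vulgaris),(Bufo_vulgaris,Pseudotsuga_sylvestris)),((Fagus_albus,Meles_vulgaris,Hylobates_niger),(Helarctos_albus,Triticum_bicolor))),(Candida_giganteus,Aedes_gracilis,Saimiri_major)),(Oncorhynchus_arenarius,((Drosophila_minor,Cavia_brevicauda),Macaca_sylvestris)))).
From Shigella_sapiens up to that node: 4 branches. From Meles_vulgaris up to the same node: 6 branches. Total: 4 + 6 = 10.

10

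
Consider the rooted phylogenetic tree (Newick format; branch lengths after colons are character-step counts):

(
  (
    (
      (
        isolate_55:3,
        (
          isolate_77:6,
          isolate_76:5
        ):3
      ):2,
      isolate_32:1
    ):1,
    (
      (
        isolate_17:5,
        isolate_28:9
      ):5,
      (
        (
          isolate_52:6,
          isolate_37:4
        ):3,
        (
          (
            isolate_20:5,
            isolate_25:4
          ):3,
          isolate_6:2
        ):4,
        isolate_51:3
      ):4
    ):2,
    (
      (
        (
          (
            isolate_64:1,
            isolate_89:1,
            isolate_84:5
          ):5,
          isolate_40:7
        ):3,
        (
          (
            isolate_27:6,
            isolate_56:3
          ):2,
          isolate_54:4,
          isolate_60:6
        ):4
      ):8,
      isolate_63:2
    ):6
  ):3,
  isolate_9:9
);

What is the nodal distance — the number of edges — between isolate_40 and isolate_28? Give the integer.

The MRCA of isolate_40 and isolate_28 is the node subtending (((isolate_55,(isolate_77,isolate_76)),isolate_32),((isolate_17,isolate_28),((isolate_52,isolate_37),((isolate_20,isolate_25),isolate_6),isolate_51)),((((isolate_64,isolate_89,isolate_84),isolate_40),((isolate_27,isolate_56),isolate_54,isolate_60)),isolate_63)).
From isolate_40 up to that node: 4 branches. From isolate_28 up to the same node: 3 branches. Total: 4 + 3 = 7.

7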